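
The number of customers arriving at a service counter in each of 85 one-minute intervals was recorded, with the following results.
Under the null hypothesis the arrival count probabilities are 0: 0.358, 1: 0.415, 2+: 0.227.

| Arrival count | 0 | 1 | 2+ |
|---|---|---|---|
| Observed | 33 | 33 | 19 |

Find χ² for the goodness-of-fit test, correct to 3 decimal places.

Expected counts E_i = n·p_i: 85×0.358 = 30.43, 85×0.415 = 35.275, 85×0.227 = 19.295.
cat         O        E   (O−E)²/E
0          33    30.43     0.2171
1          33   35.275     0.1467
2+         19   19.295     0.0045
Sum = 0.368

0.368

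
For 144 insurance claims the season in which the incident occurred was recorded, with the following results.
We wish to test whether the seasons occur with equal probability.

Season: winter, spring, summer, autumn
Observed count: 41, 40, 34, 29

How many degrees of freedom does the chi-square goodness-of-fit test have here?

There are k = 4 categories and no parameters were estimated from the data, so df = 4 − 1 = 3.

3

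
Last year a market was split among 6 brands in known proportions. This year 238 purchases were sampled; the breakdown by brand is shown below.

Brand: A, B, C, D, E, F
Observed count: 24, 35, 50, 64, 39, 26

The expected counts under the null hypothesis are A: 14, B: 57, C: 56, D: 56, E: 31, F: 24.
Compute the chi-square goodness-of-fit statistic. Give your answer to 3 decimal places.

19.651

cat         O        E   (O−E)²/E
A          24       14     7.1429
B          35       57     8.4912
C          50       56     0.6429
D          64       56     1.1429
E          39       31     2.0645
F          26       24     0.1667
Sum = 19.651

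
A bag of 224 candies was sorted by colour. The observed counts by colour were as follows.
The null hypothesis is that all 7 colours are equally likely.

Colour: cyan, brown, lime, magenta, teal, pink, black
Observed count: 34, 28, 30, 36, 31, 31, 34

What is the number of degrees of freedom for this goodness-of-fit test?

6

There are k = 7 categories and no parameters were estimated from the data, so df = 7 − 1 = 6.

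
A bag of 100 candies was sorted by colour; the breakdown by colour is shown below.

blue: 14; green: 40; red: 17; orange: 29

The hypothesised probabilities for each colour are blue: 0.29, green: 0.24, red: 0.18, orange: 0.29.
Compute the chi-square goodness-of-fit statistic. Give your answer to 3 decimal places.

Expected counts E_i = n·p_i: 100×0.29 = 29, 100×0.24 = 24, 100×0.18 = 18, 100×0.29 = 29.
cat         O        E   (O−E)²/E
blue       14       29     7.7586
green      40       24    10.6667
red        17       18     0.0556
orange     29       29     0.0000
Sum = 18.481

18.481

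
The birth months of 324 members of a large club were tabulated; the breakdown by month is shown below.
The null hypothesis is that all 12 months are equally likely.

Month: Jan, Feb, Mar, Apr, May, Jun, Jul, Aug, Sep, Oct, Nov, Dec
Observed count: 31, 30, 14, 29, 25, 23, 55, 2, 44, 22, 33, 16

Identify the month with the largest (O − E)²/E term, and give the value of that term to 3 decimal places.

Expected count for each of the 12 categories: 324/12 = 27.
Jan: (31 − 27)²/27 = 16/27 = 0.5926
Feb: (30 − 27)²/27 = 9/27 = 0.3333
Mar: (14 − 27)²/27 = 169/27 = 6.2593
Apr: (29 − 27)²/27 = 4/27 = 0.1481
May: (25 − 27)²/27 = 4/27 = 0.1481
Jun: (23 − 27)²/27 = 16/27 = 0.5926
Jul: (55 − 27)²/27 = 784/27 = 29.0370
Aug: (2 − 27)²/27 = 625/27 = 23.1481
Sep: (44 − 27)²/27 = 289/27 = 10.7037
Oct: (22 − 27)²/27 = 25/27 = 0.9259
Nov: (33 − 27)²/27 = 36/27 = 1.3333
Dec: (16 − 27)²/27 = 121/27 = 4.4815
The largest term is for Jul: 29.037.

Jul, 29.037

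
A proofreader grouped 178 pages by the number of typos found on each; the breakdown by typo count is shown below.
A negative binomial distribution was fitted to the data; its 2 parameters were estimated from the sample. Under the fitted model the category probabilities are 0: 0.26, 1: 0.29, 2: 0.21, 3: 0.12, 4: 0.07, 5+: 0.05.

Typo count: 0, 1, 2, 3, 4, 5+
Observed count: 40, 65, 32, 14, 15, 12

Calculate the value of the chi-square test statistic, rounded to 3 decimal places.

9.228

Expected counts E_i = n·p_i: 178×0.26 = 46.28, 178×0.29 = 51.62, 178×0.21 = 37.38, 178×0.12 = 21.36, 178×0.07 = 12.46, 178×0.05 = 8.9.
0: (40 − 46.28)²/46.28 = 39.4384/46.28 = 0.8522
1: (65 − 51.62)²/51.62 = 179.0244/51.62 = 3.4681
2: (32 − 37.38)²/37.38 = 28.9444/37.38 = 0.7743
3: (14 − 21.36)²/21.36 = 54.1696/21.36 = 2.5360
4: (15 − 12.46)²/12.46 = 6.4516/12.46 = 0.5178
5+: (12 − 8.9)²/8.9 = 9.61/8.9 = 1.0798
Sum = 9.228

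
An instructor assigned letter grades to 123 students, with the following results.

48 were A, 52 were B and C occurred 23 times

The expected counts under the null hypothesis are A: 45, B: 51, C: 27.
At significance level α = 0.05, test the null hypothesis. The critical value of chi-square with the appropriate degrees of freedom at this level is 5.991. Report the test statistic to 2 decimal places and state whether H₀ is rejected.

0.81; do not reject

cat         O        E   (O−E)²/E
A          48       45      0.200
B          52       51      0.020
C          23       27      0.593
Sum = 0.81
df = 2. Since 0.81 < 5.991, we do not reject H₀.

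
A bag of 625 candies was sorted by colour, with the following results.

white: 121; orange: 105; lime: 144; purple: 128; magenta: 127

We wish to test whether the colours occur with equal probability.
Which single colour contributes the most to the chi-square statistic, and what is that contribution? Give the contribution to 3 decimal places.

orange, 3.200

Expected count for each of the 5 categories: 625/5 = 125.
white: (121 − 125)²/125 = 16/125 = 0.1280
orange: (105 − 125)²/125 = 400/125 = 3.2000
lime: (144 − 125)²/125 = 361/125 = 2.8880
purple: (128 − 125)²/125 = 9/125 = 0.0720
magenta: (127 − 125)²/125 = 4/125 = 0.0320
The largest term is for orange: 3.200.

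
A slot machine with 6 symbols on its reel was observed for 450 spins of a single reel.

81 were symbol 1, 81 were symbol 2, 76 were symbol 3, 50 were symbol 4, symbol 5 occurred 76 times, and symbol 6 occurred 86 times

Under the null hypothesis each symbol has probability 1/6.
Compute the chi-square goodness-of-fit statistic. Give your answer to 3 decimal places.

10.933

Under H₀ each category has probability 1/6, so each expected count is 450/6 = 75.
χ² = (81−75)²/75 + (81−75)²/75 + (76−75)²/75 + (50−75)²/75 + (76−75)²/75 + (86−75)²/75
   = 0.4800 + 0.4800 + 0.0133 + 8.3333 + 0.0133 + 1.6133
Sum = 10.933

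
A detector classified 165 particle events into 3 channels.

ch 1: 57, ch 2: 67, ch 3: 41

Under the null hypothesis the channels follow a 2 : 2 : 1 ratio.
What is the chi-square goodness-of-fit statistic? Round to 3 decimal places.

3.182

Ratio total = 5. Expected counts: 165×2/5 = 66, 165×2/5 = 66, 165×1/5 = 33.
ch 1: (57 − 66)²/66 = 81/66 = 1.2273
ch 2: (67 − 66)²/66 = 1/66 = 0.0152
ch 3: (41 − 33)²/33 = 64/33 = 1.9394
Sum = 3.182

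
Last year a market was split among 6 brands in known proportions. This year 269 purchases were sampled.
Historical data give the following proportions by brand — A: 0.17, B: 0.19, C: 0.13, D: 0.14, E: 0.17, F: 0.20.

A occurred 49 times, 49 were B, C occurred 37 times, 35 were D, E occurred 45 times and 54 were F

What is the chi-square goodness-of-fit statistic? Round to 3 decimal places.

Expected counts E_i = n·p_i: 269×0.17 = 45.73, 269×0.19 = 51.11, 269×0.13 = 34.97, 269×0.14 = 37.66, 269×0.17 = 45.73, 269×0.20 = 53.8.
A: (49 − 45.73)²/45.73 = 10.6929/45.73 = 0.2338
B: (49 − 51.11)²/51.11 = 4.4521/51.11 = 0.0871
C: (37 − 34.97)²/34.97 = 4.1209/34.97 = 0.1178
D: (35 − 37.66)²/37.66 = 7.0756/37.66 = 0.1879
E: (45 − 45.73)²/45.73 = 0.5329/45.73 = 0.0117
F: (54 − 53.8)²/53.8 = 0.04/53.8 = 0.0007
Sum = 0.639

0.639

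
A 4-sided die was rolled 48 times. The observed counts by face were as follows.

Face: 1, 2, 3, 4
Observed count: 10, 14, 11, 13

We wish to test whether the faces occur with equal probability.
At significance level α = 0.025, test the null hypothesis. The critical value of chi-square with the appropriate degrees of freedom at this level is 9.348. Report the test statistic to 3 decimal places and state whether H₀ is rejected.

Under H₀ each category has probability 1/4, so each expected count is 48/4 = 12.
1: (10 − 12)²/12 = 4/12 = 0.3333
2: (14 − 12)²/12 = 4/12 = 0.3333
3: (11 − 12)²/12 = 1/12 = 0.0833
4: (13 − 12)²/12 = 1/12 = 0.0833
Sum = 0.833
df = 3. Since 0.833 < 9.348, we do not reject H₀.

0.833; do not reject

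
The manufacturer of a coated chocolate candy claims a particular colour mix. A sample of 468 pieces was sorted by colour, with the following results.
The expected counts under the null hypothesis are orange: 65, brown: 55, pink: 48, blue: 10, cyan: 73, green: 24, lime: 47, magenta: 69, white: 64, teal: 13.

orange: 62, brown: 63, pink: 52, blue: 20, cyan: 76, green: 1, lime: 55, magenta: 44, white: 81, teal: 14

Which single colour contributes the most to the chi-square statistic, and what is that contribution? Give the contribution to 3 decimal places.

green, 22.042

orange: (62 − 65)²/65 = 9/65 = 0.1385
brown: (63 − 55)²/55 = 64/55 = 1.1636
pink: (52 − 48)²/48 = 16/48 = 0.3333
blue: (20 − 10)²/10 = 100/10 = 10.0000
cyan: (76 − 73)²/73 = 9/73 = 0.1233
green: (1 − 24)²/24 = 529/24 = 22.0417
lime: (55 − 47)²/47 = 64/47 = 1.3617
magenta: (44 − 69)²/69 = 625/69 = 9.0580
white: (81 − 64)²/64 = 289/64 = 4.5156
teal: (14 − 13)²/13 = 1/13 = 0.0769
The largest term is for green: 22.042.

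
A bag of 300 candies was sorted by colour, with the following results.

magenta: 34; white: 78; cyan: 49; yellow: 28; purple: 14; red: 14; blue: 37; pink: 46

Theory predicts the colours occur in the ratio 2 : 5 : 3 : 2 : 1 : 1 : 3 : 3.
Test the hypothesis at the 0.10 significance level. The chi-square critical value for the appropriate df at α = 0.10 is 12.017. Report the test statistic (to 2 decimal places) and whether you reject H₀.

Ratio total = 20. Expected counts: 300×2/20 = 30, 300×5/20 = 75, 300×3/20 = 45, 300×2/20 = 30, 300×1/20 = 15, 300×1/20 = 15, 300×3/20 = 45, 300×3/20 = 45.
magenta: (34 − 30)²/30 = 16/30 = 0.533
white: (78 − 75)²/75 = 9/75 = 0.120
cyan: (49 − 45)²/45 = 16/45 = 0.356
yellow: (28 − 30)²/30 = 4/30 = 0.133
purple: (14 − 15)²/15 = 1/15 = 0.067
red: (14 − 15)²/15 = 1/15 = 0.067
blue: (37 − 45)²/45 = 64/45 = 1.422
pink: (46 − 45)²/45 = 1/45 = 0.022
Sum = 2.72
df = 7. Since 2.72 < 12.017, we do not reject H₀.

2.72; do not reject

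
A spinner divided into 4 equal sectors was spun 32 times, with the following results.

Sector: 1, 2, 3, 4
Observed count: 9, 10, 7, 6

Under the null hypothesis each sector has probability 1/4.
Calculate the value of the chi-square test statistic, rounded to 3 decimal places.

1.250

Expected count for each of the 4 categories: 32/4 = 8.
cat         O        E   (O−E)²/E
1           9        8     0.1250
2          10        8     0.5000
3           7        8     0.1250
4           6        8     0.5000
Sum = 1.250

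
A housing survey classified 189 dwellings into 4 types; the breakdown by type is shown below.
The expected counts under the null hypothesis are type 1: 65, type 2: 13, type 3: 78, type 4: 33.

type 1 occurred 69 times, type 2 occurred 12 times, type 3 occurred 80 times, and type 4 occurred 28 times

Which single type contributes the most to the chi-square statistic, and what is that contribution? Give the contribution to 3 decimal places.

type 1: (69 − 65)²/65 = 16/65 = 0.2462
type 2: (12 − 13)²/13 = 1/13 = 0.0769
type 3: (80 − 78)²/78 = 4/78 = 0.0513
type 4: (28 − 33)²/33 = 25/33 = 0.7576
The largest term is for type 4: 0.758.

type 4, 0.758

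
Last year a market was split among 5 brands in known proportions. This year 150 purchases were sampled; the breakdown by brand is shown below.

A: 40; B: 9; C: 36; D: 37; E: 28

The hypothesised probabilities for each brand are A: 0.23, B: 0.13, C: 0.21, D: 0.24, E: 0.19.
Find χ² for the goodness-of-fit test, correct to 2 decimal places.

Expected counts E_i = n·p_i: 150×0.23 = 34.5, 150×0.13 = 19.5, 150×0.21 = 31.5, 150×0.24 = 36, 150×0.19 = 28.5.
A: (40 − 34.5)²/34.5 = 30.25/34.5 = 0.877
B: (9 − 19.5)²/19.5 = 110.25/19.5 = 5.654
C: (36 − 31.5)²/31.5 = 20.25/31.5 = 0.643
D: (37 − 36)²/36 = 1/36 = 0.028
E: (28 − 28.5)²/28.5 = 0.25/28.5 = 0.009
Sum = 7.21

7.21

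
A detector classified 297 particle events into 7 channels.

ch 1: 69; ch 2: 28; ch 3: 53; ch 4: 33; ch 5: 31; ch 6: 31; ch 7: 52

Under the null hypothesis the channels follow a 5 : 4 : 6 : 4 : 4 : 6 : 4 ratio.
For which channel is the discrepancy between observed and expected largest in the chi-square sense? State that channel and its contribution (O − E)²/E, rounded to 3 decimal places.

Ratio total = 33. Expected counts: 297×5/33 = 45, 297×4/33 = 36, 297×6/33 = 54, 297×4/33 = 36, 297×4/33 = 36, 297×6/33 = 54, 297×4/33 = 36.
cat         O        E   (O−E)²/E
ch 1       69       45    12.8000
ch 2       28       36     1.7778
ch 3       53       54     0.0185
ch 4       33       36     0.2500
ch 5       31       36     0.6944
ch 6       31       54     9.7963
ch 7       52       36     7.1111
The largest term is for ch 1: 12.800.

ch 1, 12.800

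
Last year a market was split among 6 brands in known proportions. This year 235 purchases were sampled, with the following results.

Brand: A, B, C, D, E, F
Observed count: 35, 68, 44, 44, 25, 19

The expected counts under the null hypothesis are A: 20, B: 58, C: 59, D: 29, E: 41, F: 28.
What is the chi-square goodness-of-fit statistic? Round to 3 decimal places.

A: (35 − 20)²/20 = 225/20 = 11.2500
B: (68 − 58)²/58 = 100/58 = 1.7241
C: (44 − 59)²/59 = 225/59 = 3.8136
D: (44 − 29)²/29 = 225/29 = 7.7586
E: (25 − 41)²/41 = 256/41 = 6.2439
F: (19 − 28)²/28 = 81/28 = 2.8929
Sum = 33.683

33.683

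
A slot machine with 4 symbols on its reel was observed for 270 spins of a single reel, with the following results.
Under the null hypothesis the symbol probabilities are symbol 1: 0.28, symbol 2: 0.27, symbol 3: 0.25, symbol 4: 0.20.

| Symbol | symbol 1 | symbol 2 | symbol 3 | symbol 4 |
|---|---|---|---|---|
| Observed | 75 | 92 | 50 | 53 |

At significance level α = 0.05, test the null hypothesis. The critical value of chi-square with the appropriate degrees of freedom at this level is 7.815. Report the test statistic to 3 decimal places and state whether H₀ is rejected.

9.565; reject

Expected counts E_i = n·p_i: 270×0.28 = 75.6, 270×0.27 = 72.9, 270×0.25 = 67.5, 270×0.20 = 54.
symbol 1: (75 − 75.6)²/75.6 = 0.36/75.6 = 0.0048
symbol 2: (92 − 72.9)²/72.9 = 364.81/72.9 = 5.0043
symbol 3: (50 − 67.5)²/67.5 = 306.25/67.5 = 4.5370
symbol 4: (53 − 54)²/54 = 1/54 = 0.0185
Sum = 9.565
df = 3. Since 9.565 > 7.815, we reject H₀.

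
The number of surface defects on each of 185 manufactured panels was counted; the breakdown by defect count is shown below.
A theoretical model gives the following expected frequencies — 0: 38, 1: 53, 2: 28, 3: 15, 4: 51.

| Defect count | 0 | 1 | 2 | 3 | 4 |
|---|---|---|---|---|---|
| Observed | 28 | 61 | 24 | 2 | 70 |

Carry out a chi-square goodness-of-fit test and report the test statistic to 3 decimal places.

cat         O        E   (O−E)²/E
0          28       38     2.6316
1          61       53     1.2075
2          24       28     0.5714
3           2       15    11.2667
4          70       51     7.0784
Sum = 22.756

22.756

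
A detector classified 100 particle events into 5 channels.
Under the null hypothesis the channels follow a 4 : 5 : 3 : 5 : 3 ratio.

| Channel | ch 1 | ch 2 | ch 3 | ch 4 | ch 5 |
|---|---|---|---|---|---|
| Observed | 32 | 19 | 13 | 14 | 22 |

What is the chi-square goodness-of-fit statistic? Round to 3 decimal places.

17.013

Ratio total = 20. Expected counts: 100×4/20 = 20, 100×5/20 = 25, 100×3/20 = 15, 100×5/20 = 25, 100×3/20 = 15.
cat         O        E   (O−E)²/E
ch 1       32       20     7.2000
ch 2       19       25     1.4400
ch 3       13       15     0.2667
ch 4       14       25     4.8400
ch 5       22       15     3.2667
Sum = 17.013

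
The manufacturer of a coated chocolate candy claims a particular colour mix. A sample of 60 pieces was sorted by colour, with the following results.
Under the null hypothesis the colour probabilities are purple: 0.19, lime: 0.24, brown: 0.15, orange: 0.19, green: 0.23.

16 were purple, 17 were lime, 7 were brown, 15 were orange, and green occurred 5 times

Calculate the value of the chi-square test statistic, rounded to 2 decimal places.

9.52

Expected counts E_i = n·p_i: 60×0.19 = 11.4, 60×0.24 = 14.4, 60×0.15 = 9, 60×0.19 = 11.4, 60×0.23 = 13.8.
χ² = (16−11.4)²/11.4 + (17−14.4)²/14.4 + (7−9)²/9 + (15−11.4)²/11.4 + (5−13.8)²/13.8
   = 1.856 + 0.469 + 0.444 + 1.137 + 5.612
Sum = 9.52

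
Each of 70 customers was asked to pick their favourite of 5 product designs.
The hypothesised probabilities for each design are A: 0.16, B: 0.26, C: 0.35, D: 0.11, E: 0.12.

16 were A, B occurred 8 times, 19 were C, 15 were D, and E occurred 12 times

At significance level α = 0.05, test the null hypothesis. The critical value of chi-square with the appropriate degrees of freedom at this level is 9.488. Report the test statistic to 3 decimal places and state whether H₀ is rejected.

Expected counts E_i = n·p_i: 70×0.16 = 11.2, 70×0.26 = 18.2, 70×0.35 = 24.5, 70×0.11 = 7.7, 70×0.12 = 8.4.
cat         O        E   (O−E)²/E
A          16     11.2     2.0571
B           8     18.2     5.7165
C          19     24.5     1.2347
D          15      7.7     6.9208
E          12      8.4     1.5429
Sum = 17.472
df = 4. Since 17.472 > 9.488, we reject H₀.

17.472; reject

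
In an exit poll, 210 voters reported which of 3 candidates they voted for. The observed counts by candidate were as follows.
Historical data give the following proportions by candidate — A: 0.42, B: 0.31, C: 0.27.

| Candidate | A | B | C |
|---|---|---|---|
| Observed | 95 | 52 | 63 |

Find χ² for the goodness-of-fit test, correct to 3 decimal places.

Expected counts E_i = n·p_i: 210×0.42 = 88.2, 210×0.31 = 65.1, 210×0.27 = 56.7.
cat         O        E   (O−E)²/E
A          95     88.2     0.5243
B          52     65.1     2.6361
C          63     56.7     0.7000
Sum = 3.860

3.860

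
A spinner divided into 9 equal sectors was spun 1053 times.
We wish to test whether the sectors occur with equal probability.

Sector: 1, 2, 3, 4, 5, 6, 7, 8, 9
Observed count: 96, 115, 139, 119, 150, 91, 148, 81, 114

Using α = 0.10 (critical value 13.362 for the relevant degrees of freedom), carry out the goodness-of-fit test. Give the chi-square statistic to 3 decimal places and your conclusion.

42.427; reject

Expected count for each of the 9 categories: 1053/9 = 117.
χ² = (96−117)²/117 + (115−117)²/117 + (139−117)²/117 + (119−117)²/117 + (150−117)²/117 + (91−117)²/117 + (148−117)²/117 + (81−117)²/117 + (114−117)²/117
   = 3.7692 + 0.0342 + 4.1368 + 0.0342 + 9.3077 + 5.7778 + 8.2137 + 11.0769 + 0.0769
Sum = 42.427
df = 8. Since 42.427 > 13.362, we reject H₀.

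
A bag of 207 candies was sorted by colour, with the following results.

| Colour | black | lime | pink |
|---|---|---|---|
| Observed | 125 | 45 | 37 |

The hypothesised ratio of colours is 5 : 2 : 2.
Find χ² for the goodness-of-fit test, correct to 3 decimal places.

Ratio total = 9. Expected counts: 207×5/9 = 115, 207×2/9 = 46, 207×2/9 = 46.
cat         O        E   (O−E)²/E
black     125      115     0.8696
lime       45       46     0.0217
pink       37       46     1.7609
Sum = 2.652

2.652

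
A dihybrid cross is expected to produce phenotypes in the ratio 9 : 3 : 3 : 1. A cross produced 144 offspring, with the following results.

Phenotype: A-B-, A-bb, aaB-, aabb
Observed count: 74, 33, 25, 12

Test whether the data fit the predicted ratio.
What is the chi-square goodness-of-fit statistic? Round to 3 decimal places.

3.086

Ratio total = 16. Expected counts: 144×9/16 = 81, 144×3/16 = 27, 144×3/16 = 27, 144×1/16 = 9.
A-B-: (74 − 81)²/81 = 49/81 = 0.6049
A-bb: (33 − 27)²/27 = 36/27 = 1.3333
aaB-: (25 − 27)²/27 = 4/27 = 0.1481
aabb: (12 − 9)²/9 = 9/9 = 1.0000
Sum = 3.086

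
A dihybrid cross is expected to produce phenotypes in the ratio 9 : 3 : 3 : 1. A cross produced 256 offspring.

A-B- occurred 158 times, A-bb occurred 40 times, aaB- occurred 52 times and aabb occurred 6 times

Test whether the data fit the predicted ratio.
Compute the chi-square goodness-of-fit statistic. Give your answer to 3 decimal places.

Ratio total = 16. Expected counts: 256×9/16 = 144, 256×3/16 = 48, 256×3/16 = 48, 256×1/16 = 16.
χ² = (158−144)²/144 + (40−48)²/48 + (52−48)²/48 + (6−16)²/16
   = 1.3611 + 1.3333 + 0.3333 + 6.2500
Sum = 9.278

9.278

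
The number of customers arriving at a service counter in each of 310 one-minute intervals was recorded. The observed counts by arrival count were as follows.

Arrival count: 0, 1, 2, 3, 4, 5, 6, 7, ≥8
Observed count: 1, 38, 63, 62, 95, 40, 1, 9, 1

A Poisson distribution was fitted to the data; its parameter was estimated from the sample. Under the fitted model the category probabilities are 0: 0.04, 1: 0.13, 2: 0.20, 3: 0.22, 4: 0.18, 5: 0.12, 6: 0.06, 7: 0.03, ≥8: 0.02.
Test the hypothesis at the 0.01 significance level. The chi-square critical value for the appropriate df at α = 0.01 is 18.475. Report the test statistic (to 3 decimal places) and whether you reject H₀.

Expected counts E_i = n·p_i: 310×0.04 = 12.4, 310×0.13 = 40.3, 310×0.20 = 62, 310×0.22 = 68.2, 310×0.18 = 55.8, 310×0.12 = 37.2, 310×0.06 = 18.6, 310×0.03 = 9.3, 310×0.02 = 6.2.
cat         O        E   (O−E)²/E
0           1     12.4    10.4806
1          38     40.3     0.1313
2          63       62     0.0161
3          62     68.2     0.5636
4          95     55.8    27.5384
5          40     37.2     0.2108
6           1     18.6    16.6538
7           9      9.3     0.0097
≥8          1      6.2     4.3613
Sum = 59.966
df = 7. Since 59.966 > 18.475, we reject H₀.

59.966; reject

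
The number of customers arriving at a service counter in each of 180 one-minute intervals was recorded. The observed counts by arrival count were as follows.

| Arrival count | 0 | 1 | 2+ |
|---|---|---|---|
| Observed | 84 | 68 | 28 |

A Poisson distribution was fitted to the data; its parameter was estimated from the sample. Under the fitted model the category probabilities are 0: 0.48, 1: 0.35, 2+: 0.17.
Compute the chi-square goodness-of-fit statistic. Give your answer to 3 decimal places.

0.684

Expected counts E_i = n·p_i: 180×0.48 = 86.4, 180×0.35 = 63, 180×0.17 = 30.6.
χ² = (84−86.4)²/86.4 + (68−63)²/63 + (28−30.6)²/30.6
   = 0.0667 + 0.3968 + 0.2209
Sum = 0.684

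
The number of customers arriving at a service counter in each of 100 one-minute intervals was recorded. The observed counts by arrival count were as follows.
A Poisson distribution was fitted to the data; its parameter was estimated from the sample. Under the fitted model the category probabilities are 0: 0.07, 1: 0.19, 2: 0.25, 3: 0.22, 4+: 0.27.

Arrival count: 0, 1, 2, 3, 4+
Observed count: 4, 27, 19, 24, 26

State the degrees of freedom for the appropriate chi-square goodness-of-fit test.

3

There are k = 5 categories and 1 parameter estimated from the data, so df = 5 − 1 − 1 = 3.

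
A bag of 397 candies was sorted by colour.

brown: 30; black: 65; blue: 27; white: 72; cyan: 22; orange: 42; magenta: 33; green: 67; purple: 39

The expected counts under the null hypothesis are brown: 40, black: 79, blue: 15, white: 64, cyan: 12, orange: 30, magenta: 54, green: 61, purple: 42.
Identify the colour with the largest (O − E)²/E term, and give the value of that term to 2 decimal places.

blue, 9.60

brown: (30 − 40)²/40 = 100/40 = 2.500
black: (65 − 79)²/79 = 196/79 = 2.481
blue: (27 − 15)²/15 = 144/15 = 9.600
white: (72 − 64)²/64 = 64/64 = 1.000
cyan: (22 − 12)²/12 = 100/12 = 8.333
orange: (42 − 30)²/30 = 144/30 = 4.800
magenta: (33 − 54)²/54 = 441/54 = 8.167
green: (67 − 61)²/61 = 36/61 = 0.590
purple: (39 − 42)²/42 = 9/42 = 0.214
The largest term is for blue: 9.60.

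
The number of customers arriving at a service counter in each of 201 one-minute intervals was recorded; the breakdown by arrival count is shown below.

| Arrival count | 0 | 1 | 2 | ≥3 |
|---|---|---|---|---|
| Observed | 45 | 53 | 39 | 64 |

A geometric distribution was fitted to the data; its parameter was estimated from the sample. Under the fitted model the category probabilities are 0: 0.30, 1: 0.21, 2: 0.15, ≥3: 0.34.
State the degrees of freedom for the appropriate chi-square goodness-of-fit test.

There are k = 4 categories and 1 parameter estimated from the data, so df = 4 − 1 − 1 = 2.

2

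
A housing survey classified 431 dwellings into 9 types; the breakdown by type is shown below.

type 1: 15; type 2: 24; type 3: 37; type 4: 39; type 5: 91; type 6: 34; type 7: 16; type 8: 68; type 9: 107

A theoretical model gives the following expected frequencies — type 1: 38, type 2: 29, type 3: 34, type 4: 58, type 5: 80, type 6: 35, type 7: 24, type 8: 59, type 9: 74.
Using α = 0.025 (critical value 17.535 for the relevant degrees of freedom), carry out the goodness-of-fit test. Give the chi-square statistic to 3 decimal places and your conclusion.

type 1: (15 − 38)²/38 = 529/38 = 13.9211
type 2: (24 − 29)²/29 = 25/29 = 0.8621
type 3: (37 − 34)²/34 = 9/34 = 0.2647
type 4: (39 − 58)²/58 = 361/58 = 6.2241
type 5: (91 − 80)²/80 = 121/80 = 1.5125
type 6: (34 − 35)²/35 = 1/35 = 0.0286
type 7: (16 − 24)²/24 = 64/24 = 2.6667
type 8: (68 − 59)²/59 = 81/59 = 1.3729
type 9: (107 − 74)²/74 = 1089/74 = 14.7162
Sum = 41.569
df = 8. Since 41.569 > 17.535, we reject H₀.

41.569; reject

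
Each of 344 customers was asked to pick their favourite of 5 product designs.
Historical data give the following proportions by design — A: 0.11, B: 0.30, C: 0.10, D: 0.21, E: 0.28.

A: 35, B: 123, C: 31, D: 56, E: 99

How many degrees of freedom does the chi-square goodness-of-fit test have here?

4

There are k = 5 categories and no parameters were estimated from the data, so df = 5 − 1 = 4.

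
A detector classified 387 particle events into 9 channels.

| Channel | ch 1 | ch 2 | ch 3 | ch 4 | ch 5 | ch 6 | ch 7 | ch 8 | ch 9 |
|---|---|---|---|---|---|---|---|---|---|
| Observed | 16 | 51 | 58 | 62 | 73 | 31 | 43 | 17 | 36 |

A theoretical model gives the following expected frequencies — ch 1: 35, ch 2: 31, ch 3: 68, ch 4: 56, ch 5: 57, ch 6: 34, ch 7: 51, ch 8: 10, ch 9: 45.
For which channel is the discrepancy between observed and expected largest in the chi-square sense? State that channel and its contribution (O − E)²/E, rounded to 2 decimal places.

ch 2, 12.90

χ² = (16−35)²/35 + (51−31)²/31 + (58−68)²/68 + (62−56)²/56 + (73−57)²/57 + (31−34)²/34 + (43−51)²/51 + (17−10)²/10 + (36−45)²/45
   = 10.314 + 12.903 + 1.471 + 0.643 + 4.491 + 0.265 + 1.255 + 4.900 + 1.800
The largest term is for ch 2: 12.90.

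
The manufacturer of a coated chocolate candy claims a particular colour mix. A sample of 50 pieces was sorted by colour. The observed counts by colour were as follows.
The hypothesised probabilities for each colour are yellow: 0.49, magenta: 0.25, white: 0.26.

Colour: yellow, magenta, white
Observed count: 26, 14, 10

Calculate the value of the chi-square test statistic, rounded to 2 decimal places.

0.96

Expected counts E_i = n·p_i: 50×0.49 = 24.5, 50×0.25 = 12.5, 50×0.26 = 13.
cat          O        E   (O−E)²/E
yellow      26     24.5      0.092
magenta     14     12.5      0.180
white       10       13      0.692
Sum = 0.96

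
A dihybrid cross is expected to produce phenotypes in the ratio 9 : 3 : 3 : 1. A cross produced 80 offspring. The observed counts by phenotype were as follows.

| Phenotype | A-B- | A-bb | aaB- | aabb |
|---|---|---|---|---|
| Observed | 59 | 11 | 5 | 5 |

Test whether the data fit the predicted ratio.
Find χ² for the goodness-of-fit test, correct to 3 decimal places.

12.089

Ratio total = 16. Expected counts: 80×9/16 = 45, 80×3/16 = 15, 80×3/16 = 15, 80×1/16 = 5.
χ² = (59−45)²/45 + (11−15)²/15 + (5−15)²/15 + (5−5)²/5
   = 4.3556 + 1.0667 + 6.6667 + 0.0000
Sum = 12.089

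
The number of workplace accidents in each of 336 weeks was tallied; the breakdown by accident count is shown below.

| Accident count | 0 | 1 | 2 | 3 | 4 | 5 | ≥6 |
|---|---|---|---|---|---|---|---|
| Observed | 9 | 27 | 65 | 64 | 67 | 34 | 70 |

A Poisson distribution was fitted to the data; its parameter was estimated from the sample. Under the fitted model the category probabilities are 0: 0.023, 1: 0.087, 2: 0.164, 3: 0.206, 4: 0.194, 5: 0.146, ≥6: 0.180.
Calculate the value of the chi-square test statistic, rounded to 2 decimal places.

Expected counts E_i = n·p_i: 336×0.023 = 7.728, 336×0.087 = 29.232, 336×0.164 = 55.104, 336×0.206 = 69.216, 336×0.194 = 65.184, 336×0.146 = 49.056, 336×0.180 = 60.48.
0: (9 − 7.728)²/7.728 = 1.617984/7.728 = 0.209
1: (27 − 29.232)²/29.232 = 4.981824/29.232 = 0.170
2: (65 − 55.104)²/55.104 = 97.930816/55.104 = 1.777
3: (64 − 69.216)²/69.216 = 27.206656/69.216 = 0.393
4: (67 − 65.184)²/65.184 = 3.297856/65.184 = 0.051
5: (34 − 49.056)²/49.056 = 226.683136/49.056 = 4.621
≥6: (70 − 60.48)²/60.48 = 90.6304/60.48 = 1.499
Sum = 8.72

8.72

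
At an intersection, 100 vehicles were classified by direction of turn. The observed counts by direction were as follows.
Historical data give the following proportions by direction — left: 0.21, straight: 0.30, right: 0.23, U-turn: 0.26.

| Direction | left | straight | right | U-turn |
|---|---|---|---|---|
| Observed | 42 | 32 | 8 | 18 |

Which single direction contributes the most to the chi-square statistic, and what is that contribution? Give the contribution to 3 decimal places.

Expected counts E_i = n·p_i: 100×0.21 = 21, 100×0.30 = 30, 100×0.23 = 23, 100×0.26 = 26.
cat           O        E   (O−E)²/E
left         42       21    21.0000
straight     32       30     0.1333
right         8       23     9.7826
U-turn       18       26     2.4615
The largest term is for left: 21.000.

left, 21.000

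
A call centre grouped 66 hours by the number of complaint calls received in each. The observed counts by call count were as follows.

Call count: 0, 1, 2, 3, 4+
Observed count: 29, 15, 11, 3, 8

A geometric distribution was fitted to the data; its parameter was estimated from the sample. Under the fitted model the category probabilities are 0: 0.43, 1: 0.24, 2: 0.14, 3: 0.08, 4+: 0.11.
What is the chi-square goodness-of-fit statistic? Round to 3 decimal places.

1.453

Expected counts E_i = n·p_i: 66×0.43 = 28.38, 66×0.24 = 15.84, 66×0.14 = 9.24, 66×0.08 = 5.28, 66×0.11 = 7.26.
cat         O        E   (O−E)²/E
0          29    28.38     0.0135
1          15    15.84     0.0445
2          11     9.24     0.3352
3           3     5.28     0.9845
4+          8     7.26     0.0754
Sum = 1.453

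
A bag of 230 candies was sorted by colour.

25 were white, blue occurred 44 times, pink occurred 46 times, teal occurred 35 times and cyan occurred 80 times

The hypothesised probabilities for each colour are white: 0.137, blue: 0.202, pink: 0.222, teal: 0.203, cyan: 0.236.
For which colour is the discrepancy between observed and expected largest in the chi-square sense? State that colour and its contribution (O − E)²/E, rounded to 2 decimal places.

cyan, 12.19

Expected counts E_i = n·p_i: 230×0.137 = 31.51, 230×0.202 = 46.46, 230×0.222 = 51.06, 230×0.203 = 46.69, 230×0.236 = 54.28.
χ² = (25−31.51)²/31.51 + (44−46.46)²/46.46 + (46−51.06)²/51.06 + (35−46.69)²/46.69 + (80−54.28)²/54.28
   = 1.345 + 0.130 + 0.501 + 2.927 + 12.187
The largest term is for cyan: 12.19.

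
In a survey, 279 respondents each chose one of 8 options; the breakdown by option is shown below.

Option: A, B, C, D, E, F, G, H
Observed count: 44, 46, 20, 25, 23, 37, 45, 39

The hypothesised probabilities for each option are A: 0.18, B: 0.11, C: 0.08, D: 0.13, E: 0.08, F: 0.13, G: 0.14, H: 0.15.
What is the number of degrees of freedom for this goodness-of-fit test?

7

There are k = 8 categories and no parameters were estimated from the data, so df = 8 − 1 = 7.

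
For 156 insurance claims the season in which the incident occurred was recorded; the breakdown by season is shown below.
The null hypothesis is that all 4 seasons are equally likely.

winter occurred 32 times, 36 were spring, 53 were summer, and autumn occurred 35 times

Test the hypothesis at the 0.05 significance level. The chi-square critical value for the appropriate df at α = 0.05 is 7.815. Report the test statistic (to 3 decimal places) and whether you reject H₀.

6.923; do not reject

Expected count for each of the 4 categories: 156/4 = 39.
cat         O        E   (O−E)²/E
winter     32       39     1.2564
spring     36       39     0.2308
summer     53       39     5.0256
autumn     35       39     0.4103
Sum = 6.923
df = 3. Since 6.923 < 7.815, we do not reject H₀.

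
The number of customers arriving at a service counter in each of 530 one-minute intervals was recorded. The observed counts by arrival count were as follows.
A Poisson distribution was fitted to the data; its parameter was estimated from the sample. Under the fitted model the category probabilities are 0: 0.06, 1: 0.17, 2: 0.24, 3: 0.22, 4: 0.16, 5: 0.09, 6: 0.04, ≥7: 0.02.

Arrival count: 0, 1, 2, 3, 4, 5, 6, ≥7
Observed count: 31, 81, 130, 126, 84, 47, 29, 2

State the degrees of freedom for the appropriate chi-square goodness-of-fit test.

There are k = 8 categories and 1 parameter estimated from the data, so df = 8 − 1 − 1 = 6.

6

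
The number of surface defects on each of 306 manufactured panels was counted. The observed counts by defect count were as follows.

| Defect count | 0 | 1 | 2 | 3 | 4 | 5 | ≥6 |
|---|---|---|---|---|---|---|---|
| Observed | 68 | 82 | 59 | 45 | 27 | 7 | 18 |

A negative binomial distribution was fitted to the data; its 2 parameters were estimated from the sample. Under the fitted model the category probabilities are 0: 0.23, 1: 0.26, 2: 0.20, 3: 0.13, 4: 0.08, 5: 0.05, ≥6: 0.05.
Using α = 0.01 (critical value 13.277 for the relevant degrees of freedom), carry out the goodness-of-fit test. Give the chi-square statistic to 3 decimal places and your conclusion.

6.158; do not reject

Expected counts E_i = n·p_i: 306×0.23 = 70.38, 306×0.26 = 79.56, 306×0.20 = 61.2, 306×0.13 = 39.78, 306×0.08 = 24.48, 306×0.05 = 15.3, 306×0.05 = 15.3.
0: (68 − 70.38)²/70.38 = 5.6644/70.38 = 0.0805
1: (82 − 79.56)²/79.56 = 5.9536/79.56 = 0.0748
2: (59 − 61.2)²/61.2 = 4.84/61.2 = 0.0791
3: (45 − 39.78)²/39.78 = 27.2484/39.78 = 0.6850
4: (27 − 24.48)²/24.48 = 6.3504/24.48 = 0.2594
5: (7 − 15.3)²/15.3 = 68.89/15.3 = 4.5026
≥6: (18 − 15.3)²/15.3 = 7.29/15.3 = 0.4765
Sum = 6.158
df = 4. Since 6.158 < 13.277, we do not reject H₀.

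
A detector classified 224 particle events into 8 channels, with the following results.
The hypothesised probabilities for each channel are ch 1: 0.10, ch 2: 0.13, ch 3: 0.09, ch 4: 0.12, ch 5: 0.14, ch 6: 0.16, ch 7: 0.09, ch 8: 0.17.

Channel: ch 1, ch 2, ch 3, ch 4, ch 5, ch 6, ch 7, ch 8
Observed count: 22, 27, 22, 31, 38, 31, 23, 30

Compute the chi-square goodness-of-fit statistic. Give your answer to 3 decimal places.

Expected counts E_i = n·p_i: 224×0.10 = 22.4, 224×0.13 = 29.12, 224×0.09 = 20.16, 224×0.12 = 26.88, 224×0.14 = 31.36, 224×0.16 = 35.84, 224×0.09 = 20.16, 224×0.17 = 38.08.
χ² = (22−22.4)²/22.4 + (27−29.12)²/29.12 + (22−20.16)²/20.16 + (31−26.88)²/26.88 + (38−31.36)²/31.36 + (31−35.84)²/35.84 + (23−20.16)²/20.16 + (30−38.08)²/38.08
   = 0.0071 + 0.1543 + 0.1679 + 0.6315 + 1.4059 + 0.6536 + 0.4001 + 1.7145
Sum = 5.135

5.135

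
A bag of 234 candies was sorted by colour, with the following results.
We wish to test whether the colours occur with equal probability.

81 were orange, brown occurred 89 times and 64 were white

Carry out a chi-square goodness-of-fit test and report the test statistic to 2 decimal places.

4.18

Expected count for each of the 3 categories: 234/3 = 78.
cat         O        E   (O−E)²/E
orange     81       78      0.115
brown      89       78      1.551
white      64       78      2.513
Sum = 4.18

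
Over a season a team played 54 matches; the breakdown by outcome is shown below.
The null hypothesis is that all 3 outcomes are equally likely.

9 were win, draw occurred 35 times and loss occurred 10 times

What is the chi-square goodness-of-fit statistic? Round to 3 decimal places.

24.111

Expected count for each of the 3 categories: 54/3 = 18.
cat         O        E   (O−E)²/E
win         9       18     4.5000
draw       35       18    16.0556
loss       10       18     3.5556
Sum = 24.111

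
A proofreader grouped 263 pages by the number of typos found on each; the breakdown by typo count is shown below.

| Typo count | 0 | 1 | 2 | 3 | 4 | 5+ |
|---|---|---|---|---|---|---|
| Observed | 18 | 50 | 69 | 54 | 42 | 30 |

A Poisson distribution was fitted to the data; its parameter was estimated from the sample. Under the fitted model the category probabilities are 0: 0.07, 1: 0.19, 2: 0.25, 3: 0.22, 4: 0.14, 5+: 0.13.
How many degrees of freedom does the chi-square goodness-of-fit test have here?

There are k = 6 categories and 1 parameter estimated from the data, so df = 6 − 1 − 1 = 4.

4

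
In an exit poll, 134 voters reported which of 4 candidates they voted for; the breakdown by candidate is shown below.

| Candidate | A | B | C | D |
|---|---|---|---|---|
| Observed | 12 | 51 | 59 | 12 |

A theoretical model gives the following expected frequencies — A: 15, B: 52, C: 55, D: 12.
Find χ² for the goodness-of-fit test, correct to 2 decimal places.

0.91

A: (12 − 15)²/15 = 9/15 = 0.600
B: (51 − 52)²/52 = 1/52 = 0.019
C: (59 − 55)²/55 = 16/55 = 0.291
D: (12 − 12)²/12 = 0/12 = 0.000
Sum = 0.91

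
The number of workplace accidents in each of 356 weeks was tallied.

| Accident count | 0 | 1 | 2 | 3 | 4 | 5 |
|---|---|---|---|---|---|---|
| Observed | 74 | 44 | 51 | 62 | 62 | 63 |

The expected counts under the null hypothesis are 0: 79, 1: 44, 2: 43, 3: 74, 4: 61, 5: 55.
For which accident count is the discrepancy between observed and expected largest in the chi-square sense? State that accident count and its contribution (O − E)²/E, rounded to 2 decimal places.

3, 1.95

χ² = (74−79)²/79 + (44−44)²/44 + (51−43)²/43 + (62−74)²/74 + (62−61)²/61 + (63−55)²/55
   = 0.316 + 0.000 + 1.488 + 1.946 + 0.016 + 1.164
The largest term is for 3: 1.95.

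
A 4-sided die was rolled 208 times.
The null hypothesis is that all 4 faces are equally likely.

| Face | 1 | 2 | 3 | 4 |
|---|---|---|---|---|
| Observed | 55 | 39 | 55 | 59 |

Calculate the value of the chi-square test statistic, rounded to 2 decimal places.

4.54

Under H₀ each category has probability 1/4, so each expected count is 208/4 = 52.
1: (55 − 52)²/52 = 9/52 = 0.173
2: (39 − 52)²/52 = 169/52 = 3.250
3: (55 − 52)²/52 = 9/52 = 0.173
4: (59 − 52)²/52 = 49/52 = 0.942
Sum = 4.54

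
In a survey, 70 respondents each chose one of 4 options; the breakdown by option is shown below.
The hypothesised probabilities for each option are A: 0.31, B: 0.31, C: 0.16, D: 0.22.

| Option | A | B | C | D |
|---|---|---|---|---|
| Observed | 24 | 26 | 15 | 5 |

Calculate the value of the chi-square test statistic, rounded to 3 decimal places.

9.409

Expected counts E_i = n·p_i: 70×0.31 = 21.7, 70×0.31 = 21.7, 70×0.16 = 11.2, 70×0.22 = 15.4.
A: (24 − 21.7)²/21.7 = 5.29/21.7 = 0.2438
B: (26 − 21.7)²/21.7 = 18.49/21.7 = 0.8521
C: (15 − 11.2)²/11.2 = 14.44/11.2 = 1.2893
D: (5 − 15.4)²/15.4 = 108.16/15.4 = 7.0234
Sum = 9.409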